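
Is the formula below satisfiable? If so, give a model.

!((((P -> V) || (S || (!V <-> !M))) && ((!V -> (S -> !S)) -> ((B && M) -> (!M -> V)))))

S = False, B = True, V = False, M = True, P = True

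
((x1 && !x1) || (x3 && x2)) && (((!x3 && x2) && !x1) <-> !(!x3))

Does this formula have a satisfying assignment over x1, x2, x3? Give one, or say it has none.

Case x3 = True: the conjunct ((!x3 && x2) && !x1) <-> !(!x3) becomes (False && !x1) <-> !False = False.
Case x3 = False: the formula simplifies to (x1 && !x1) && !((x2 && !x1)).
  x1 = True: the conjunct !x1 is False.
  x1 = False: the conjunct x1 is False.
Both cases fail — unsatisfiable.

Unsatisfiable — no assignment works.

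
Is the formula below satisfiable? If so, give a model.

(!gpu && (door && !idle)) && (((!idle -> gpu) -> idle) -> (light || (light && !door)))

door=T, light=T, gpu=F, idle=F

  !gpu && (door && !idle) = True
    !gpu = True
    door && !idle = True
      !idle = True
  ((!idle -> gpu) -> idle) -> (light || (light && !door)) = True
    (!idle -> gpu) -> idle = True
      !idle -> gpu = False
        !idle = True
    light || (light && !door) = True
      light && !door = False
        !door = False
Both conjuncts True, so the formula holds.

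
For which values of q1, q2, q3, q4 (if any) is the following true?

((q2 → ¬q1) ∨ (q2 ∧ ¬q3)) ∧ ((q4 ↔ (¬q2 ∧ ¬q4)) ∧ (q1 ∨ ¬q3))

q1 = False; q2 = True; q3 = False; q4 = False

  (q2 → ¬q1) ∨ (q2 ∧ ¬q3) = True
    q2 → ¬q1 = True
      ¬q1 = True
    q2 ∧ ¬q3 = True
      ¬q3 = True
  (q4 ↔ (¬q2 ∧ ¬q4)) ∧ (q1 ∨ ¬q3) = True
    q4 ↔ (¬q2 ∧ ¬q4) = True
      ¬q2 ∧ ¬q4 = False
        ¬q2 = False
        ¬q4 = True
    q1 ∨ ¬q3 = True
      ¬q3 = True
Both conjuncts True, so the formula holds.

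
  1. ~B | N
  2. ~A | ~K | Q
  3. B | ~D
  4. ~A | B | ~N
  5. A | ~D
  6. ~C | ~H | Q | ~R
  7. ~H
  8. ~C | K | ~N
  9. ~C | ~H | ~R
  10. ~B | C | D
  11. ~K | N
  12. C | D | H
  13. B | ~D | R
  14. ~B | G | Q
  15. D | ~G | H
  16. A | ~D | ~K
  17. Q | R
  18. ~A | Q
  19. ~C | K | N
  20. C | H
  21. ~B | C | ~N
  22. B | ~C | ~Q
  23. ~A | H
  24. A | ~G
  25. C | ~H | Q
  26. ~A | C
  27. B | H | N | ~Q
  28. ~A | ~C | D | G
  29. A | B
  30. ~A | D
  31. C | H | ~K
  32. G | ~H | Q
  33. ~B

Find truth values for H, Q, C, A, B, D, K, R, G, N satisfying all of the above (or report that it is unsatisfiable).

Case H = True:
  Clause (~H) is falsified — contradiction.
Case H = False:
  (C | H) forces C = True.
  (~A | H) forces A = False.
  (A | ~D) forces D = False.
  (D | ~G | H) forces G = False.
  (A | B) forces B = True.
  Clause (~B) is falsified — contradiction.
Both cases fail, so the formula is unsatisfiable.

UNSATISFIABLE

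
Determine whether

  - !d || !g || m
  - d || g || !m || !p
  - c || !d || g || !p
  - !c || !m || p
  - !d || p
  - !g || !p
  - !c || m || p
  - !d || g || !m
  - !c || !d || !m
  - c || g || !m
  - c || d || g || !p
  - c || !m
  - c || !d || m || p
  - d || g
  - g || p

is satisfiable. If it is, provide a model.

g = False, c = True, p = True, d = True, m = False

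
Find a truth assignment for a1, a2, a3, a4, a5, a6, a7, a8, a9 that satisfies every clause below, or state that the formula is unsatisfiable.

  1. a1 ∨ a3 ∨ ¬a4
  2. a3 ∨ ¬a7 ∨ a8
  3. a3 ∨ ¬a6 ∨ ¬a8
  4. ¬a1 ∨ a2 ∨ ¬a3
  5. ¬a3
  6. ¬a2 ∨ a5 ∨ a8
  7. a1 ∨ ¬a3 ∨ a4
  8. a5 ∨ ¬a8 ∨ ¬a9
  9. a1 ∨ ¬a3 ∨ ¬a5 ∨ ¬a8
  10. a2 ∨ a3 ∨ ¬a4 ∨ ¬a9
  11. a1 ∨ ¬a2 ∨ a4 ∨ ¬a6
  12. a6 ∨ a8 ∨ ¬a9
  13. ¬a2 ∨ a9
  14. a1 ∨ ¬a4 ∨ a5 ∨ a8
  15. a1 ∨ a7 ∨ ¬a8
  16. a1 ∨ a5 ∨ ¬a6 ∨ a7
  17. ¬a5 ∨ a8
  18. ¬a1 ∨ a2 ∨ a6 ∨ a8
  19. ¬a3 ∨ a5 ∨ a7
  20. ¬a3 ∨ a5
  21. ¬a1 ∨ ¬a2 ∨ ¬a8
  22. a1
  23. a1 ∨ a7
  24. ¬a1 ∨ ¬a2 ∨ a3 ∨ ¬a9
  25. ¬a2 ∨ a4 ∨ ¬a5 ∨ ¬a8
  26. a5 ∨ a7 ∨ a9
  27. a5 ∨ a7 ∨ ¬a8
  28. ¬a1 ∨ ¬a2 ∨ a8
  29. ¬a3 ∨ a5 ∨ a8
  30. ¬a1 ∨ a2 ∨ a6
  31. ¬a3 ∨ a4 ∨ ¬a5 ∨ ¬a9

a1: True, a2: False, a3: False, a4: False, a5: False, a6: True, a7: False, a8: False, a9: True

Unit clause (¬a3) forces a3 = False.
Unit clause (a1) forces a1 = True.
Set a2 = False.
  then (¬a1 ∨ a2 ∨ a6) forces a6 = True.
  then (a3 ∨ ¬a6 ∨ ¬a8) forces a8 = False.
  then (¬a5 ∨ a8) forces a5 = False.
  then (a3 ∨ ¬a7 ∨ a8) forces a7 = False.
  then (a5 ∨ a7 ∨ a9) forces a9 = True.
  then (a2 ∨ a3 ∨ ¬a4 ∨ ¬a9) forces a4 = False.
All clauses satisfied.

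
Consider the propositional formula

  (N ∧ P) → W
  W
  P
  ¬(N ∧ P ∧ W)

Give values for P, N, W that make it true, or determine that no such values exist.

Unit clause (P) forces P = True.
Unit clause (W) forces W = True.
In (¬N ∨ ¬P ∨ ¬W) only ¬N is left, so N = False.
All clauses satisfied.

P = True, N = False, W = True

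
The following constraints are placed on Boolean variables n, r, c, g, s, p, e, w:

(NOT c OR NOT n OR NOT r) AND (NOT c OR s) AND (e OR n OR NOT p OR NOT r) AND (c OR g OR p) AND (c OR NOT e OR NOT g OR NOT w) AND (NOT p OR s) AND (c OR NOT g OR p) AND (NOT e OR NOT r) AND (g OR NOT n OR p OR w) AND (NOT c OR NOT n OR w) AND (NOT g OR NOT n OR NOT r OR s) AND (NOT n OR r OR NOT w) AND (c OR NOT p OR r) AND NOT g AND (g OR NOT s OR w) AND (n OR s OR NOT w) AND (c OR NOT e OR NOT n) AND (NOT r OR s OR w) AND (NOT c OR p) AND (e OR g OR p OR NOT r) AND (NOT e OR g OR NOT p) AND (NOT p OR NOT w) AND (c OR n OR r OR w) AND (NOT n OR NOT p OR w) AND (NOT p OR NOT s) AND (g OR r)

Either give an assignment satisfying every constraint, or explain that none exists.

Case p = True:
  (NOT p OR s) forces s = True.
  Clause (NOT p OR NOT s) is falsified — contradiction.
Case p = False:
  (NOT g) forces g = False.
  (c OR g OR p) forces c = True.
  Clause (NOT c OR p) is falsified — contradiction.
Both cases fail, so the formula is unsatisfiable.

The formula is unsatisfiable.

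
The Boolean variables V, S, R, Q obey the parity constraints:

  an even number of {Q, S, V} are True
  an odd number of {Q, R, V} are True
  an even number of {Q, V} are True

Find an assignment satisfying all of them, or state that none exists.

V=T, S=F, R=T, Q=T

{Q, S, V}: 2 true → even ✓
{Q, R, V}: 3 true → odd ✓
{Q, V}: 2 true → even ✓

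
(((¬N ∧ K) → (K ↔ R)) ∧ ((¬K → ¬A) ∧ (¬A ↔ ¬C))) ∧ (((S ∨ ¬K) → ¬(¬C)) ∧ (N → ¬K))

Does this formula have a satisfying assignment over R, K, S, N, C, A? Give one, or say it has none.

R = True, K = True, S = True, N = False, C = True, A = True

  ((¬N ∧ K) → (K ↔ R)) ∧ ((¬K → ¬A) ∧ (¬A ↔ ¬C)) = True
    (¬N ∧ K) → (K ↔ R) = True
      ¬N ∧ K = True
        ¬N = True
      K ↔ R = True
    (¬K → ¬A) ∧ (¬A ↔ ¬C) = True
      ¬K → ¬A = True
        ¬K = False
        ¬A = False
      ¬A ↔ ¬C = True
        ¬A = False
        ¬C = False
  ((S ∨ ¬K) → ¬(¬C)) ∧ (N → ¬K) = True
    (S ∨ ¬K) → ¬(¬C) = True
      S ∨ ¬K = True
        ¬K = False
      ¬(¬C) = True
        ¬C = False
    N → ¬K = True
      ¬K = False
Both conjuncts True, so the formula holds.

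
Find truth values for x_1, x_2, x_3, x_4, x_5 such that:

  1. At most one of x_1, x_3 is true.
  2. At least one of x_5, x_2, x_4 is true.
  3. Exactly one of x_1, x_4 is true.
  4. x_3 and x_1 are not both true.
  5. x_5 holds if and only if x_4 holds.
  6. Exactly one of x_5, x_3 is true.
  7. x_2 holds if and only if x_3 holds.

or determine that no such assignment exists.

x_1: False; x_2: False; x_3: False; x_4: True; x_5: True

  (1) {x_1, x_3}: 0 true — at most one ✓
  (2) {x_5, x_2, x_4}: 2 true — at least one ✓
  (3) {x_1, x_4}: 1 true — exactly one ✓
  (4) x_3=F, x_1=F — not both ✓
  (5) x_5=T, x_4=T — same ✓
  (6) {x_5, x_3}: 1 true — exactly one ✓
  (7) x_2=F, x_3=F — same ✓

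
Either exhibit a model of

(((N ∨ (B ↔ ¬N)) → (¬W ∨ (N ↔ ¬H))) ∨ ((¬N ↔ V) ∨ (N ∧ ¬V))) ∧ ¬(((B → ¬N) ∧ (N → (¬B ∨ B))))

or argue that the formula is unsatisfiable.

N: True, B: True, H: False, W: False, V: False

  ((N ∨ (B ↔ ¬N)) → (¬W ∨ (N ↔ ¬H))) ∨ ((¬N ↔ V) ∨ (N ∧ ¬V)) = True
    (N ∨ (B ↔ ¬N)) → (¬W ∨ (N ↔ ¬H)) = True
      N ∨ (B ↔ ¬N) = True
        B ↔ ¬N = False
          ¬N = False
      ¬W ∨ (N ↔ ¬H) = True
        ¬W = True
        N ↔ ¬H = True
          ¬H = True
    (¬N ↔ V) ∨ (N ∧ ¬V) = True
      ¬N ↔ V = True
        ¬N = False
      N ∧ ¬V = True
        ¬V = True
  ¬(((B → ¬N) ∧ (N → (¬B ∨ B)))) = True
    (B → ¬N) ∧ (N → (¬B ∨ B)) = False
      B → ¬N = False
        ¬N = False
      N → (¬B ∨ B) = True
        ¬B ∨ B = True
          ¬B = False
Both conjuncts True, so the formula holds.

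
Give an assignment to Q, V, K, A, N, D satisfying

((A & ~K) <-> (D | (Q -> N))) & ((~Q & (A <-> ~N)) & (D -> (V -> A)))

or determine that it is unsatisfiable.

Q = False; V = True; K = False; A = True; N = False; D = True

  (A & ~K) <-> (D | (Q -> N)) = True
    A & ~K = True
      ~K = True
    D | (Q -> N) = True
      Q -> N = True
  (~Q & (A <-> ~N)) & (D -> (V -> A)) = True
    ~Q & (A <-> ~N) = True
      ~Q = True
      A <-> ~N = True
        ~N = True
    D -> (V -> A) = True
      V -> A = True
Both conjuncts True, so the formula holds.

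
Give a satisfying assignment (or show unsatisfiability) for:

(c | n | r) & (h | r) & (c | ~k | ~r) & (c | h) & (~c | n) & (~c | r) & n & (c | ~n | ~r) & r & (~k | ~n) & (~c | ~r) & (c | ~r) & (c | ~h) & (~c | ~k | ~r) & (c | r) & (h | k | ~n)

Case r = True:
  (n) forces n = True.
  (c | ~n | ~r) forces c = True.
  Clause (~c | ~r) is falsified — contradiction.
Case r = False:
  Clause (r) is falsified — contradiction.
Both cases fail, so the formula is unsatisfiable.

Unsatisfiable — no assignment works.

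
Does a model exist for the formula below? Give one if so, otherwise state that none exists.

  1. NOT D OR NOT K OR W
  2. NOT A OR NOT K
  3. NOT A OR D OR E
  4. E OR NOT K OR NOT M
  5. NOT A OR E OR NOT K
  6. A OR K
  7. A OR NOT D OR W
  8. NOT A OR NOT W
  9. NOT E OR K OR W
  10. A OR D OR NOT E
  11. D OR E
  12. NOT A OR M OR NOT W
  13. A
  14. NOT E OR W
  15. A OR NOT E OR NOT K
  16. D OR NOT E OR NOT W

A=T; M=F; W=F; E=F; K=F; D=T

Unit clause (A) forces A = True.
In (NOT A OR NOT K) only NOT K is left, so K = False.
In (NOT A OR NOT W) only NOT W is left, so W = False.
In (NOT E OR K OR W) only NOT E is left, so E = False.
In (D OR E) only D is left, so D = True.
Set M = False.
All clauses satisfied.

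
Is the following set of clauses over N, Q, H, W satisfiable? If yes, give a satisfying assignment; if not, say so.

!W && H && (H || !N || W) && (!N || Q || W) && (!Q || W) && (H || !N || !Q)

N=F; Q=F; H=T; W=F

Unit clause (!W) forces W = False.
Unit clause (H) forces H = True.
In (!Q || W) only !Q is left, so Q = False.
In (!N || Q || W) only !N is left, so N = False.
Check each clause:
  (!W): !W holds.
  (H): H holds.
  (H || !N || W): H holds.
  (!N || Q || W): !N holds.
  (!Q || W): !Q holds.
  (H || !N || !Q): H holds.
All clauses satisfied.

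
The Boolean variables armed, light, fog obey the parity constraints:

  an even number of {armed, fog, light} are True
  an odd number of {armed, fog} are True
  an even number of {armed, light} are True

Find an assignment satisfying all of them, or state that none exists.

armed=T; light=T; fog=F

{armed, fog, light}: 2 true → even ✓
{armed, fog}: 1 true → odd ✓
{armed, light}: 2 true → even ✓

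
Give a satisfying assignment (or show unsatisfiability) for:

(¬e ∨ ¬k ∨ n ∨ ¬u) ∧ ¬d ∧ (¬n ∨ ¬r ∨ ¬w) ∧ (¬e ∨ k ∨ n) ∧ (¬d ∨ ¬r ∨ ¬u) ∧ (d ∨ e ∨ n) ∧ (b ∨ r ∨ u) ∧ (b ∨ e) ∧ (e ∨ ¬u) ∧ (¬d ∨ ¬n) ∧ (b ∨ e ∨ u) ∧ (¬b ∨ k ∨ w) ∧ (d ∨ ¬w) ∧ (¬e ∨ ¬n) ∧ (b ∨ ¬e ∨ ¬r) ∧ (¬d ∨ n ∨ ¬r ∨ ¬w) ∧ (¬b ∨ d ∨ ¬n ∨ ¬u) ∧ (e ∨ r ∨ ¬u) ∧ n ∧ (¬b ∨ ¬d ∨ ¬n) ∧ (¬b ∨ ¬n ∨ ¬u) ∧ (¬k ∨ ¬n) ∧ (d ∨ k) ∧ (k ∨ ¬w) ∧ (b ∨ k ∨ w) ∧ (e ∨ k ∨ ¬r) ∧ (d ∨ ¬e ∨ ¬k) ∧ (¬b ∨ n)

UNSATISFIABLE

Case k = True:
  (¬d) forces d = False.
  (d ∨ ¬w) forces w = False.
  (n) forces n = True.
  Clause (¬k ∨ ¬n) is falsified — contradiction.
Case k = False:
  (¬d) forces d = False.
  Clause (d ∨ k) is falsified — contradiction.
Both cases fail, so the formula is unsatisfiable.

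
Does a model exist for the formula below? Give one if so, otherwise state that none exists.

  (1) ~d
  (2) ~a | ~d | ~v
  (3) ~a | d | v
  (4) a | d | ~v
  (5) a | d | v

Unit clause (~d) forces d = False.
Set a = True.
  then (~a | d | v) forces v = True.
Check each clause:
  (~d): ~d holds.
  (~a | ~d | ~v): ~d holds.
  (~a | d | v): v holds.
  (a | d | ~v): a holds.
  (a | d | v): a holds.
All clauses satisfied.

a = True; d = False; v = True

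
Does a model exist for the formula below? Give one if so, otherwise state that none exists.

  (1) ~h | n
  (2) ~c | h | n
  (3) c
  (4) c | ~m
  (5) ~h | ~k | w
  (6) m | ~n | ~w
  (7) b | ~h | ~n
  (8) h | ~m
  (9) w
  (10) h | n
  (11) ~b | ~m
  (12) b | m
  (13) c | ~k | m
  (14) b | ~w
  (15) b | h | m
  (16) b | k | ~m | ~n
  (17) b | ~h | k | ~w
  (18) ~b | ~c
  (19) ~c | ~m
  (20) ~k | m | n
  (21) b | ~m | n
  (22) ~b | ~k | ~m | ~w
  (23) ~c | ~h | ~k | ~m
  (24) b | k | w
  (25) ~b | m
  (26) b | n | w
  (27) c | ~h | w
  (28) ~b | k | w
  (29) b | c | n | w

Case c = True:
  (w) forces w = True.
  (b | ~w) forces b = True.
  Clause (~b | ~c) is falsified — contradiction.
Case c = False:
  Clause (c) is falsified — contradiction.
Both cases fail, so the formula is unsatisfiable.

UNSATISFIABLE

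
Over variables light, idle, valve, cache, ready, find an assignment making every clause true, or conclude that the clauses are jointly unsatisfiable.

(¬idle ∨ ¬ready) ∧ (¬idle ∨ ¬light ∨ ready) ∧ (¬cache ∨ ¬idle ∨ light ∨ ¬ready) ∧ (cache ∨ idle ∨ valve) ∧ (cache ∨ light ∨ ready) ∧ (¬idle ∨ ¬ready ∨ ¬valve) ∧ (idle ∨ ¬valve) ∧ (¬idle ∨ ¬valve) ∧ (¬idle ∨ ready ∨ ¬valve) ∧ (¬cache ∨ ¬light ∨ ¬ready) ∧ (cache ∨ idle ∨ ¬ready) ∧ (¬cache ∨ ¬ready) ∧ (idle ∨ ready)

light=F, idle=T, valve=F, cache=T, ready=F

Set light = False.
Try idle = False:
  (idle ∨ ¬valve) forces valve = False.
  (cache ∨ idle ∨ valve) forces cache = True.
  (¬cache ∨ ¬ready) forces ready = False.
  clause (idle ∨ ready) is falsified — backtrack.
So idle = True.
  then (¬idle ∨ ¬ready) forces ready = False.
  then (cache ∨ light ∨ ready) forces cache = True.
  then (¬idle ∨ ¬valve) forces valve = False.
All clauses satisfied.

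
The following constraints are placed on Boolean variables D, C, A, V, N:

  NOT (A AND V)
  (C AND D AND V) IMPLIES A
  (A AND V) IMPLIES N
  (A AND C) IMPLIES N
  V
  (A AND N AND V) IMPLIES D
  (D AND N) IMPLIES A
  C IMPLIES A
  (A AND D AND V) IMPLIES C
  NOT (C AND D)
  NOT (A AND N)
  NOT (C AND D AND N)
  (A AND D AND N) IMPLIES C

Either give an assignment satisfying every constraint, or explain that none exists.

D=F; C=F; A=F; V=T; N=T

Unit clause (V) forces V = True.
In (NOT A OR NOT V) only NOT A is left, so A = False.
In (A OR NOT C) only NOT C is left, so C = False.
Set D = False.
Set N = True.
All clauses satisfied.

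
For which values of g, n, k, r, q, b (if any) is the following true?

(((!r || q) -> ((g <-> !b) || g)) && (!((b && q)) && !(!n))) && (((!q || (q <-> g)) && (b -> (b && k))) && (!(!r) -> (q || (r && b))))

g = True; n = True; k = False; r = True; q = True; b = False

  ((!r || q) -> ((g <-> !b) || g)) && (!((b && q)) && !(!n)) = True
    (!r || q) -> ((g <-> !b) || g) = True
      !r || q = True
        !r = False
      (g <-> !b) || g = True
        g <-> !b = True
          !b = True
    !((b && q)) && !(!n) = True
      !((b && q)) = True
        b && q = False
      !(!n) = True
        !n = False
  ((!q || (q <-> g)) && (b -> (b && k))) && (!(!r) -> (q || (r && b))) = True
    (!q || (q <-> g)) && (b -> (b && k)) = True
      !q || (q <-> g) = True
        !q = False
        q <-> g = True
      b -> (b && k) = True
        b && k = False
    !(!r) -> (q || (r && b)) = True
      !(!r) = True
        !r = False
      q || (r && b) = True
        r && b = False
Both conjuncts True, so the formula holds.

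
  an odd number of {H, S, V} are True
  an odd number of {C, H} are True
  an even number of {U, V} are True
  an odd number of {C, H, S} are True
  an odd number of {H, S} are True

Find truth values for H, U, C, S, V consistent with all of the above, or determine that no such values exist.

H = True; U = False; C = False; S = False; V = False

{H, S, V}: 1 true → odd ✓
{C, H}: 1 true → odd ✓
{U, V}: 0 true → even ✓
{C, H, S}: 1 true → odd ✓
{H, S}: 1 true → odd ✓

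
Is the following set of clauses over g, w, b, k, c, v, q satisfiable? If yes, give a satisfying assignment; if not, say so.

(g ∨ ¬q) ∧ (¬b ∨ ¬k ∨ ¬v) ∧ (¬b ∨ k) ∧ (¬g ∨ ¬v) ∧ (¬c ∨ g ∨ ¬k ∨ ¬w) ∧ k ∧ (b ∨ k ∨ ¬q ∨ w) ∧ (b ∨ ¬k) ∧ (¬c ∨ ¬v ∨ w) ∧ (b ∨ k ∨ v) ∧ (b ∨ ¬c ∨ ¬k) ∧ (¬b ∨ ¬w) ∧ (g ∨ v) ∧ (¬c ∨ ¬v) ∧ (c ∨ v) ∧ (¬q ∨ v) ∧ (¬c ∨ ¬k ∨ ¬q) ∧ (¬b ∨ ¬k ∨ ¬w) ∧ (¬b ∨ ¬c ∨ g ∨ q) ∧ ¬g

Case g = True:
  Clause (¬g) is falsified — contradiction.
Case g = False:
  (g ∨ ¬q) forces q = False.
  (k) forces k = True.
  (b ∨ ¬k) forces b = True.
  (¬b ∨ ¬k ∨ ¬v) forces v = False.
  Clause (g ∨ v) is falsified — contradiction.
Both cases fail, so the formula is unsatisfiable.

The formula is unsatisfiable.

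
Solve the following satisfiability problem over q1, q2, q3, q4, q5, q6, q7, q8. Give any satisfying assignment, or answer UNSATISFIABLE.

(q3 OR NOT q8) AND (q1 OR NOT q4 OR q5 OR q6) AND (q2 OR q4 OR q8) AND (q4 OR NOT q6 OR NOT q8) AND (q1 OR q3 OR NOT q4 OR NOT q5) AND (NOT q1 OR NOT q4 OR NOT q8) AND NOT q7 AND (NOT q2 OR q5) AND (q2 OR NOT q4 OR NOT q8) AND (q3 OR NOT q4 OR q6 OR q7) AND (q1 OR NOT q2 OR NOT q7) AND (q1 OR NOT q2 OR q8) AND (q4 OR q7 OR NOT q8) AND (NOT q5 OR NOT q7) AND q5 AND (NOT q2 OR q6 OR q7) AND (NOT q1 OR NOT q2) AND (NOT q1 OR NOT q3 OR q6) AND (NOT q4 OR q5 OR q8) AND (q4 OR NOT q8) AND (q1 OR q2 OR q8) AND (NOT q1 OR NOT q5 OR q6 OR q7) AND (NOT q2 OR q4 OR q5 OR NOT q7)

q1=T, q2=F, q3=T, q4=T, q5=T, q6=T, q7=F, q8=F

Unit clause (NOT q7) forces q7 = False.
Unit clause (q5) forces q5 = True.
Set q1 = True.
  then (NOT q1 OR NOT q2) forces q2 = False.
  then (NOT q1 OR NOT q5 OR q6 OR q7) forces q6 = True.
Set q3 = True.
Try q4 = False:
  (q2 OR q4 OR q8) forces q8 = True.
  clause (q4 OR NOT q6 OR NOT q8) is falsified — backtrack.
So q4 = True.
  then (NOT q1 OR NOT q4 OR NOT q8) forces q8 = False.
All clauses satisfied.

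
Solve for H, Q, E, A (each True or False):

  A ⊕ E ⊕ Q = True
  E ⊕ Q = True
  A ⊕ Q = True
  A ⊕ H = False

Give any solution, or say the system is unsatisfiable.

H: False, Q: True, E: False, A: False

A ⊕ E ⊕ Q = F ⊕ F ⊕ T = True ✓
E ⊕ Q = F ⊕ T = True ✓
A ⊕ Q = F ⊕ T = True ✓
A ⊕ H = F ⊕ F = False ✓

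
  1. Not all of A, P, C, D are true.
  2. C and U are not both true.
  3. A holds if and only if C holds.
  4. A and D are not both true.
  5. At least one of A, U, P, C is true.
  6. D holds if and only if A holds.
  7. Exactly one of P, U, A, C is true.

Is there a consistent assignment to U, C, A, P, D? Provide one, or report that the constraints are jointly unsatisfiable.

U: True, C: False, A: False, P: False, D: False

  (1) {A, P, C, D}: 0/4 true — not all ✓
  (2) C=F, U=T — not both ✓
  (3) A=F, C=F — same ✓
  (4) A=F, D=F — not both ✓
  (5) {A, U, P, C}: 1 true — at least one ✓
  (6) D=F, A=F — same ✓
  (7) {P, U, A, C}: 1 true — exactly one ✓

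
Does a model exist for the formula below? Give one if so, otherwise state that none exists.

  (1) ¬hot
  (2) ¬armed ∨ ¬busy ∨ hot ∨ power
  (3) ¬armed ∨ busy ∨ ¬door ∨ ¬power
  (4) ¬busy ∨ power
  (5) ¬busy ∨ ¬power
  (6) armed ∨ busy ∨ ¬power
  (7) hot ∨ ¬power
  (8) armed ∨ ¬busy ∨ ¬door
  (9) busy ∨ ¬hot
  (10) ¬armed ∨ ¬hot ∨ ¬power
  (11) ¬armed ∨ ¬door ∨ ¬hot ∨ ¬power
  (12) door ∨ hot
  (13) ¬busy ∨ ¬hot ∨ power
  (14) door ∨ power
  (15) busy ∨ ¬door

The formula is unsatisfiable.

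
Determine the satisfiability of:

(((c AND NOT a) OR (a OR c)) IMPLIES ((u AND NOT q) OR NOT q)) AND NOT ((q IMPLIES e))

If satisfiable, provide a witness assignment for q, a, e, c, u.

q: True, a: False, e: False, c: False, u: True

  ((c AND NOT a) OR (a OR c)) IMPLIES ((u AND NOT q) OR NOT q) = True
    (c AND NOT a) OR (a OR c) = False
      c AND NOT a = False
        NOT a = True
      a OR c = False
    (u AND NOT q) OR NOT q = False
      u AND NOT q = False
        NOT q = False
      NOT q = False
  NOT ((q IMPLIES e)) = True
    q IMPLIES e = False
Both conjuncts True, so the formula holds.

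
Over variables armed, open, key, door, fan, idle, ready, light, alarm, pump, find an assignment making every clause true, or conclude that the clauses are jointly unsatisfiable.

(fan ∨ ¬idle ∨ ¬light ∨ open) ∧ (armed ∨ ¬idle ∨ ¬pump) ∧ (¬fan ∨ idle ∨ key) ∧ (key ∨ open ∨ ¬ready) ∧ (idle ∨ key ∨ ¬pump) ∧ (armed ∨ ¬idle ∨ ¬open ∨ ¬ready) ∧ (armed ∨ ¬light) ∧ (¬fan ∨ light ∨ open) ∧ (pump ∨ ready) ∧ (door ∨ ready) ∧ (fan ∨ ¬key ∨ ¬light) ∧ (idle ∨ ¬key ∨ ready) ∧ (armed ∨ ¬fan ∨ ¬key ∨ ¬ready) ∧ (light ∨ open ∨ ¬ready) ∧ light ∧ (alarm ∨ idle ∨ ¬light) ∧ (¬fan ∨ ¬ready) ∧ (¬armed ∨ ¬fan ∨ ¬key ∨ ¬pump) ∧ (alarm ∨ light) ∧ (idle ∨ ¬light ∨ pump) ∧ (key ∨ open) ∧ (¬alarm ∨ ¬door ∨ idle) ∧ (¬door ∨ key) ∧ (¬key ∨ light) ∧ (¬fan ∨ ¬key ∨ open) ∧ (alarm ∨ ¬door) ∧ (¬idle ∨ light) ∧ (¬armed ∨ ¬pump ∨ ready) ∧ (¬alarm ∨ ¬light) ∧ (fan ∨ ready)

Unit clause (light) forces light = True.
In (¬alarm ∨ ¬light) only ¬alarm is left, so alarm = False.
In (armed ∨ ¬light) only armed is left, so armed = True.
In (alarm ∨ idle ∨ ¬light) only idle is left, so idle = True.
In (alarm ∨ ¬door) only ¬door is left, so door = False.
In (door ∨ ready) only ready is left, so ready = True.
In (¬fan ∨ ¬ready) only ¬fan is left, so fan = False.
In (fan ∨ ¬idle ∨ ¬light ∨ open) only open is left, so open = True.
In (fan ∨ ¬key ∨ ¬light) only ¬key is left, so key = False.
Set pump = True.
All clauses satisfied.

armed = True; open = True; key = False; door = False; fan = False; idle = True; ready = True; light = True; alarm = False; pump = True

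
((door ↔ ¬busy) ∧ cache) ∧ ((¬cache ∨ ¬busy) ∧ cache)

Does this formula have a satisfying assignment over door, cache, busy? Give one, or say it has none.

door = True, cache = True, busy = False

  (door ↔ ¬busy) ∧ cache = True
    door ↔ ¬busy = True
      ¬busy = True
  (¬cache ∨ ¬busy) ∧ cache = True
    ¬cache ∨ ¬busy = True
      ¬cache = False
      ¬busy = True
Both conjuncts True, so the formula holds.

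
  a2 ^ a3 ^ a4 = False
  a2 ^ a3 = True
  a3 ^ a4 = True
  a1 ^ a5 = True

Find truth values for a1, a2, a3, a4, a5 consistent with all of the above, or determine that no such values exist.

a1=F, a2=T, a3=F, a4=T, a5=T

a2 ^ a3 ^ a4 = T ^ F ^ T = False ✓
a2 ^ a3 = T ^ F = True ✓
a3 ^ a4 = F ^ T = True ✓
a1 ^ a5 = F ^ T = True ✓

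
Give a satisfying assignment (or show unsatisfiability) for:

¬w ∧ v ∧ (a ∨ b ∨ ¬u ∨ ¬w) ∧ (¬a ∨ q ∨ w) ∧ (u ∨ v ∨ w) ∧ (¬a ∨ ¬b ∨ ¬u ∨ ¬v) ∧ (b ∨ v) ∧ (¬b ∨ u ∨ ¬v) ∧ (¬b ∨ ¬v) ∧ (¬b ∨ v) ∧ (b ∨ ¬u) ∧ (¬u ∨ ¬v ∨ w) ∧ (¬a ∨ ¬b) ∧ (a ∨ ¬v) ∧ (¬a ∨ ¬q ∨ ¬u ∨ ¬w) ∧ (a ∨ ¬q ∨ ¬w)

q: True; a: True; b: False; u: False; w: False; v: True

Unit clause (¬w) forces w = False.
Unit clause (v) forces v = True.
In (¬b ∨ ¬v) only ¬b is left, so b = False.
In (b ∨ ¬u) only ¬u is left, so u = False.
In (a ∨ ¬v) only a is left, so a = True.
In (¬a ∨ q ∨ w) only q is left, so q = True.
All clauses satisfied.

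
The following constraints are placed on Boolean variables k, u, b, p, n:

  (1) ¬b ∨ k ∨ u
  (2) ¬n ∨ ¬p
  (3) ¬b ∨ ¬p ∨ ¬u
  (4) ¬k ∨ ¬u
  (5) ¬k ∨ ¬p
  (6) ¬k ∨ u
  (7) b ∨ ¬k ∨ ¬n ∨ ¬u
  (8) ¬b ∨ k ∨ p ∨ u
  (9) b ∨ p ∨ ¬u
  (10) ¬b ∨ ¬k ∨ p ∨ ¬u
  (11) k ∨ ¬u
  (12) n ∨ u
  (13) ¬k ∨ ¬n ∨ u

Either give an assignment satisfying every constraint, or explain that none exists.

Try k = True:
  (¬k ∨ ¬u) forces u = False.
  clause (¬k ∨ u) is falsified — backtrack.
So k = False.
  then (k ∨ ¬u) forces u = False.
  then (n ∨ u) forces n = True.
  then (¬b ∨ k ∨ u) forces b = False.
  then (¬n ∨ ¬p) forces p = False.
All clauses satisfied.

k: False, u: False, b: False, p: False, n: True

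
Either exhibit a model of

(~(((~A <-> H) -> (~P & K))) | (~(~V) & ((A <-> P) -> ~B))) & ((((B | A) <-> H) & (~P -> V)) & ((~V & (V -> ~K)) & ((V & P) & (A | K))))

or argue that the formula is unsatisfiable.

Case V = True: the conjunct ~V is False.
Case V = False: the conjunct V is False.
Both cases fail — unsatisfiable.

No satisfying assignment exists.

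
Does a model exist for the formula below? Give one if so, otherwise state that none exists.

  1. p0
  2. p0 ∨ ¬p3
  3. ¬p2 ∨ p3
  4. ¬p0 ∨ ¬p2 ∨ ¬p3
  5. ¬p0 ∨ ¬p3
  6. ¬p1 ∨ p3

Unit clause (p0) forces p0 = True.
In (¬p0 ∨ ¬p3) only ¬p3 is left, so p3 = False.
In (¬p1 ∨ p3) only ¬p1 is left, so p1 = False.
In (¬p2 ∨ p3) only ¬p2 is left, so p2 = False.
All clauses satisfied.

p0 = True; p1 = False; p2 = False; p3 = False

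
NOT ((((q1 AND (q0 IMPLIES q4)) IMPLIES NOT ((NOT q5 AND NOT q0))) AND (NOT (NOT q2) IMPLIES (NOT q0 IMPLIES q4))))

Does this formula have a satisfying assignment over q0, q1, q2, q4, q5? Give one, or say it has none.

q0=F; q1=F; q2=T; q4=F; q5=F

  NOT ((((q1 AND (q0 IMPLIES q4)) IMPLIES NOT ((NOT q5 AND NOT q0))) AND (NOT (NOT q2) IMPLIES (NOT q0 IMPLIES q4)))) = True
    ((q1 AND (q0 IMPLIES q4)) IMPLIES NOT ((NOT q5 AND NOT q0))) AND (NOT (NOT q2) IMPLIES (NOT q0 IMPLIES q4)) = False
      (q1 AND (q0 IMPLIES q4)) IMPLIES NOT ((NOT q5 AND NOT q0)) = True
        q1 AND (q0 IMPLIES q4) = False
          q0 IMPLIES q4 = True
        NOT ((NOT q5 AND NOT q0)) = False
          NOT q5 AND NOT q0 = True
            NOT q5 = True
            NOT q0 = True
      NOT (NOT q2) IMPLIES (NOT q0 IMPLIES q4) = False
        NOT (NOT q2) = True
          NOT q2 = False
        NOT q0 IMPLIES q4 = False
          NOT q0 = True
The formula evaluates to True.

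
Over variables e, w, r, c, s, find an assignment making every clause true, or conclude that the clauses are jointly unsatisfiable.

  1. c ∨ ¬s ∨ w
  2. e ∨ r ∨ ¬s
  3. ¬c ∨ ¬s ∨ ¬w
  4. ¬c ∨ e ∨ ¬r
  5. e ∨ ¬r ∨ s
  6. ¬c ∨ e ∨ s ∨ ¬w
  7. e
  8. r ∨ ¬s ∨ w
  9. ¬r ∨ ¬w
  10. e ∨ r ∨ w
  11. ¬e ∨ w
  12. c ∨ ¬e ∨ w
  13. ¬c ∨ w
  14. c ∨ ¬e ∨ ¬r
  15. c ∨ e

Unit clause (e) forces e = True.
In (¬e ∨ w) only w is left, so w = True.
In (¬r ∨ ¬w) only ¬r is left, so r = False.
Set c = False.
Set s = True.
All clauses satisfied.

e: True, w: True, r: False, c: False, s: True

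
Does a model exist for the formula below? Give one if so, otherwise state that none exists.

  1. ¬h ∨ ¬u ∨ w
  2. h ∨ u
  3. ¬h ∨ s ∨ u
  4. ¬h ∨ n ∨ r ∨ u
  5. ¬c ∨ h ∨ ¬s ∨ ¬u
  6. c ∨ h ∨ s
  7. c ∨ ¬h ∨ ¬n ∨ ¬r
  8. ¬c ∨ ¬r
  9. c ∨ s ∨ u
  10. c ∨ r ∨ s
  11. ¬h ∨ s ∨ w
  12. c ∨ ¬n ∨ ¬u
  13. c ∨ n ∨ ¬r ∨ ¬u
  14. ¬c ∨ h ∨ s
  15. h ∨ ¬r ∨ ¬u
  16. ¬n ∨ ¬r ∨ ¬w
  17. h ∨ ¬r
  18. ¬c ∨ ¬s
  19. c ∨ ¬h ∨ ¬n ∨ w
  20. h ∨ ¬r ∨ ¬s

Set c = True.
  then (¬c ∨ ¬r) forces r = False.
  then (¬c ∨ ¬s) forces s = False.
  then (¬c ∨ h ∨ s) forces h = True.
  then (¬h ∨ s ∨ u) forces u = True.
  then (¬h ∨ s ∨ w) forces w = True.
Set n = True.
All clauses satisfied.

c = True; s = False; n = True; w = True; u = True; h = True; r = False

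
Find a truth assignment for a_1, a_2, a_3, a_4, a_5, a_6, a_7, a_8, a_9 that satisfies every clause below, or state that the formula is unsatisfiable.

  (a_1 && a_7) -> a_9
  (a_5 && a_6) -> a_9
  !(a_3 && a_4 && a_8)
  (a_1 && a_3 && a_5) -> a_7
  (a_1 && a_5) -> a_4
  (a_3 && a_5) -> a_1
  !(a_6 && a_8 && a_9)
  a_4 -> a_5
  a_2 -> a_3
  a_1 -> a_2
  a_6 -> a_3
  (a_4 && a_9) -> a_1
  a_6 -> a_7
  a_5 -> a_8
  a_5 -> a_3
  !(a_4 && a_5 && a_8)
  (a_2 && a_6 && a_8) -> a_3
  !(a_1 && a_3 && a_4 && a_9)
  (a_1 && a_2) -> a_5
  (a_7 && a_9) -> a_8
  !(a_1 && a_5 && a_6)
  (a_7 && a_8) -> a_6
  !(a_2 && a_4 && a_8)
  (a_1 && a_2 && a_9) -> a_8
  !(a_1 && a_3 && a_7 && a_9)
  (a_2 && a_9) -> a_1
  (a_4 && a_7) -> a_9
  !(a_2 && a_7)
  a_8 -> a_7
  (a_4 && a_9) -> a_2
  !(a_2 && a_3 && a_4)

a_1 = False, a_2 = False, a_3 = True, a_4 = False, a_5 = False, a_6 = True, a_7 = True, a_8 = True, a_9 = False

Set a_1 = False.
Set a_2 = False.
Set a_3 = True.
  then (a_1 || !a_3 || !a_5) forces a_5 = False.
  then (!a_4 || a_5) forces a_4 = False.
Set a_6 = True.
  then (!a_6 || a_7) forces a_7 = True.
Set a_8 = True.
  then (!a_6 || !a_8 || !a_9) forces a_9 = False.
All clauses satisfied.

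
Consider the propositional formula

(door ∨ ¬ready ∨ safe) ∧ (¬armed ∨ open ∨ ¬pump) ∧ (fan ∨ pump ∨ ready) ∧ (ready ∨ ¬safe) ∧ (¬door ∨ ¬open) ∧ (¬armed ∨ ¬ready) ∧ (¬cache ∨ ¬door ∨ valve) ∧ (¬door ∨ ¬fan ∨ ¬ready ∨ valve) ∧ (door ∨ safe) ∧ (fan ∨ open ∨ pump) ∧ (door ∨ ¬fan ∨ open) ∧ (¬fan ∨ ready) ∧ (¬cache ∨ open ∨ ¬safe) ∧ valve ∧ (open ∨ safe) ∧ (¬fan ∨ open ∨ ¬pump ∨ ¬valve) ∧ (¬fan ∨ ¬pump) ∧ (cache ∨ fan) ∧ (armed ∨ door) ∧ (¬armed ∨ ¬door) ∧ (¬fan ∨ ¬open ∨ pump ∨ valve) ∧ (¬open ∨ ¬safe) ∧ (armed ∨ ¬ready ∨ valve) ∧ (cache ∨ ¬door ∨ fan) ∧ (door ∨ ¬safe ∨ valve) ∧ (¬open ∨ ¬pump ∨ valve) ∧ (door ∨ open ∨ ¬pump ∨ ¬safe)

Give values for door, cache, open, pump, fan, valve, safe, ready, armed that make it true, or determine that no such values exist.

Unit clause (valve) forces valve = True.
Try door = False:
  (door ∨ safe) forces safe = True.
  (ready ∨ ¬safe) forces ready = True.
  (¬armed ∨ ¬ready) forces armed = False.
  clause (armed ∨ door) is falsified — backtrack.
So door = True.
  then (¬door ∨ ¬open) forces open = False.
  then (open ∨ safe) forces safe = True.
  then (¬armed ∨ ¬door) forces armed = False.
  then (ready ∨ ¬safe) forces ready = True.
  then (¬cache ∨ open ∨ ¬safe) forces cache = False.
  then (cache ∨ fan) forces fan = True.
  then (¬fan ∨ open ∨ ¬pump ∨ ¬valve) forces pump = False.
All clauses satisfied.

door=T, cache=F, open=F, pump=F, fan=T, valve=T, safe=T, ready=T, armed=F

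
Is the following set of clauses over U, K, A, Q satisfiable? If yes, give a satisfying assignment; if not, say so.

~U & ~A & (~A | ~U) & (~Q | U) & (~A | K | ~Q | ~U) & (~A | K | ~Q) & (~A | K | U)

U: False, K: False, A: False, Q: False

Unit clause (~U) forces U = False.
Unit clause (~A) forces A = False.
In (~Q | U) only ~Q is left, so Q = False.
Set K = False.
Check each clause:
  (~U): ~U holds.
  (~A): ~A holds.
  (~A | ~U): ~A holds.
  (~Q | U): ~Q holds.
  (~A | K | ~Q | ~U): ~A holds.
  (~A | K | ~Q): ~A holds.
  (~A | K | U): ~A holds.
All clauses satisfied.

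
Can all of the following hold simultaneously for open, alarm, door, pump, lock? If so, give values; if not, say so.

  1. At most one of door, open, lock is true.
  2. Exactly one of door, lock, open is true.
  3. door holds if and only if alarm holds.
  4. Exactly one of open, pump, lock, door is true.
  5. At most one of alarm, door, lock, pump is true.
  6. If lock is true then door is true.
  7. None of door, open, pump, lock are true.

Case open = True:
  Constraint (7) is violated (open=T) — contradiction.
Case open = False:
  (7) forces door = False.
  (2) with door=F, open=F forces lock = True.
  Constraint (6) is violated (lock=T, door=F) — contradiction.
Both cases fail — unsatisfiable.

No satisfying assignment exists.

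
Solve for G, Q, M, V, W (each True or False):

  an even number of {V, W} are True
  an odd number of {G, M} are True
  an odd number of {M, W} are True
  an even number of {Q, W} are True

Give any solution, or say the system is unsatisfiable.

G: False, Q: False, M: True, V: False, W: False

{V, W}: 0 true → even ✓
{G, M}: 1 true → odd ✓
{M, W}: 1 true → odd ✓
{Q, W}: 0 true → even ✓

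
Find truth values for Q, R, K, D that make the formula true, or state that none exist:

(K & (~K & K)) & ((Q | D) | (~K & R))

Case K = True: the conjunct ~K is False.
Case K = False: the conjunct K is False.
Both cases fail — unsatisfiable.

Unsatisfiable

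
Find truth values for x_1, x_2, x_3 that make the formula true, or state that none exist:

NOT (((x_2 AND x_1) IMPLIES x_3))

x_1=T, x_2=T, x_3=F

  NOT (((x_2 AND x_1) IMPLIES x_3)) = True
    (x_2 AND x_1) IMPLIES x_3 = False
      x_2 AND x_1 = True
The formula evaluates to True.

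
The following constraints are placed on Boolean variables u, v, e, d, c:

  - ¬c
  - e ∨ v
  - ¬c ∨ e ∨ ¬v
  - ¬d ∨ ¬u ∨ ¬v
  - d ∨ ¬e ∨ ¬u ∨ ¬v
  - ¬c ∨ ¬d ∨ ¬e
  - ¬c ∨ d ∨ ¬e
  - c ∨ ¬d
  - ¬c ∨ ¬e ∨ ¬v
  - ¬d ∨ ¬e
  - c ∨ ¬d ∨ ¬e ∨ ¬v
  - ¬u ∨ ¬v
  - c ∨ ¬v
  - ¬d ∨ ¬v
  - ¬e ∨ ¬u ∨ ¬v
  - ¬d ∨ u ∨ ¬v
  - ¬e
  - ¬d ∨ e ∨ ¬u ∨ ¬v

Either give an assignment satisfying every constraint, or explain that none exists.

Unsatisfiable — no assignment works.

Case e = True:
  Clause (¬e) is falsified — contradiction.
Case e = False:
  (¬c) forces c = False.
  (e ∨ v) forces v = True.
  Clause (c ∨ ¬v) is falsified — contradiction.
Both cases fail, so the formula is unsatisfiable.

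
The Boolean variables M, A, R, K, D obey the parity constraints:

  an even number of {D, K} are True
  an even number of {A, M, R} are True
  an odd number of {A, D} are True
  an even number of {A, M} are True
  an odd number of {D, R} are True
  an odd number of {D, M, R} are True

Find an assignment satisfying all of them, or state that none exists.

M = False, A = False, R = False, K = True, D = True

{D, K}: 2 true → even ✓
{A, M, R}: 0 true → even ✓
{A, D}: 1 true → odd ✓
{A, M}: 0 true → even ✓
{D, R}: 1 true → odd ✓
{D, M, R}: 1 true → odd ✓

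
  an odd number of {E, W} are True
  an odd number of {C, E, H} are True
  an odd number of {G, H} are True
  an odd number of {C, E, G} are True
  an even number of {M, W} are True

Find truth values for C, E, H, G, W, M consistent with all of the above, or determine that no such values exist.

Unsatisfiable — no assignment works.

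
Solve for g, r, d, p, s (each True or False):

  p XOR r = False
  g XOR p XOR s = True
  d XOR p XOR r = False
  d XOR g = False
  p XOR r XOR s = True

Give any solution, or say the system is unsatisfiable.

g: False, r: False, d: False, p: False, s: True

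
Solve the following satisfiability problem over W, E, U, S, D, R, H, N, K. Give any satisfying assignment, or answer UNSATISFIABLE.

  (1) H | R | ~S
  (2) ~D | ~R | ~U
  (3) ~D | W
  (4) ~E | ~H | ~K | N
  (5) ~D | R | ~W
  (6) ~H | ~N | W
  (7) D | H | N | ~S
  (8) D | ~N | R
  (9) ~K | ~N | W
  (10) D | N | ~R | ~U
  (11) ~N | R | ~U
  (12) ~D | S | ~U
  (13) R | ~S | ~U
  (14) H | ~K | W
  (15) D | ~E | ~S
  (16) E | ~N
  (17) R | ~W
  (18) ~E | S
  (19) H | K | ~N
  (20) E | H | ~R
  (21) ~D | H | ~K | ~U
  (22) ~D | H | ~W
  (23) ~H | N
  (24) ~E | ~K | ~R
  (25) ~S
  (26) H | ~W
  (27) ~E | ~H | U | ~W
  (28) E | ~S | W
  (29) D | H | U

W: False, E: False, U: True, S: False, D: False, R: False, H: False, N: False, K: False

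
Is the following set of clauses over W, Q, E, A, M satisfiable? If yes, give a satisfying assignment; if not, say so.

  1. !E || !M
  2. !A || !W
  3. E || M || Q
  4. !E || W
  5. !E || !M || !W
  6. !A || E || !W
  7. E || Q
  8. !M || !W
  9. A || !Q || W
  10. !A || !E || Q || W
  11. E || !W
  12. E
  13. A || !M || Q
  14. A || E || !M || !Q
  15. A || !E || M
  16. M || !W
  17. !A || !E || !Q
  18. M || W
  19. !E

Unsatisfiable

Case E = True:
  Clause (!E) is falsified — contradiction.
Case E = False:
  Clause (E) is falsified — contradiction.
Both cases fail, so the formula is unsatisfiable.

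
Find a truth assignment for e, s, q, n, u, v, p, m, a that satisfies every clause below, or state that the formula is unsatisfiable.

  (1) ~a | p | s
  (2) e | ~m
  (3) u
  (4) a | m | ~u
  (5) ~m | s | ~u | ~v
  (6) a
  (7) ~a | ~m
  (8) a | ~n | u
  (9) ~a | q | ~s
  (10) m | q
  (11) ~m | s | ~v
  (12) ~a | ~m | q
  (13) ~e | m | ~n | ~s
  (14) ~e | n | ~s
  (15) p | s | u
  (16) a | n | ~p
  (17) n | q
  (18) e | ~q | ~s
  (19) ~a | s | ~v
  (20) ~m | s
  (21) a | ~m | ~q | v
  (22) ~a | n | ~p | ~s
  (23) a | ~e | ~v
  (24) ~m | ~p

e=F, s=F, q=T, n=T, u=T, v=F, p=T, m=F, a=T

Unit clause (u) forces u = True.
Unit clause (a) forces a = True.
In (~a | ~m) only ~m is left, so m = False.
In (m | q) only q is left, so q = True.
Set e = False.
  then (e | ~q | ~s) forces s = False.
  then (~a | s | ~v) forces v = False.
  then (~a | p | s) forces p = True.
Set n = True.
All clauses satisfied.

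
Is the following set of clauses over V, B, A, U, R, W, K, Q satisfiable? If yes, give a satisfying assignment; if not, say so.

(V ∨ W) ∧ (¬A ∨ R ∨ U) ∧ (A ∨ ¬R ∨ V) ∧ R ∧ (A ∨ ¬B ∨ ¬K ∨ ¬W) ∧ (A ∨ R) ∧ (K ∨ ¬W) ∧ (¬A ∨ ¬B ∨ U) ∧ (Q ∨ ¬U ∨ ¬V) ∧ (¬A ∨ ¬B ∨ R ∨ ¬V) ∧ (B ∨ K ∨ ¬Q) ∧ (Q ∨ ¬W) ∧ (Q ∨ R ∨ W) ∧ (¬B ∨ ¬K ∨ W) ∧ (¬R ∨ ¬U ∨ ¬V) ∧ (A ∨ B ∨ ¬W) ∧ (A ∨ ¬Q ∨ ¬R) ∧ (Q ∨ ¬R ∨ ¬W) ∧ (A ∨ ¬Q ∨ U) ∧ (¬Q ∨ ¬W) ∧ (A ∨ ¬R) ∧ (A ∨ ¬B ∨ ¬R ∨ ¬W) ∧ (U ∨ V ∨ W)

Unit clause (R) forces R = True.
In (A ∨ ¬R) only A is left, so A = True.
Try V = False:
  (V ∨ W) forces W = True.
  (K ∨ ¬W) forces K = True.
  (Q ∨ ¬W) forces Q = True.
  clause (¬Q ∨ ¬W) is falsified — backtrack.
So V = True.
  then (¬R ∨ ¬U ∨ ¬V) forces U = False.
  then (¬A ∨ ¬B ∨ U) forces B = False.
Try W = True:
  (K ∨ ¬W) forces K = True.
  (Q ∨ ¬W) forces Q = True.
  clause (¬Q ∨ ¬W) is falsified — backtrack.
So W = False.
Set K = True.
Set Q = False.
All clauses satisfied.

V = True, B = False, A = True, U = False, R = True, W = False, K = True, Q = False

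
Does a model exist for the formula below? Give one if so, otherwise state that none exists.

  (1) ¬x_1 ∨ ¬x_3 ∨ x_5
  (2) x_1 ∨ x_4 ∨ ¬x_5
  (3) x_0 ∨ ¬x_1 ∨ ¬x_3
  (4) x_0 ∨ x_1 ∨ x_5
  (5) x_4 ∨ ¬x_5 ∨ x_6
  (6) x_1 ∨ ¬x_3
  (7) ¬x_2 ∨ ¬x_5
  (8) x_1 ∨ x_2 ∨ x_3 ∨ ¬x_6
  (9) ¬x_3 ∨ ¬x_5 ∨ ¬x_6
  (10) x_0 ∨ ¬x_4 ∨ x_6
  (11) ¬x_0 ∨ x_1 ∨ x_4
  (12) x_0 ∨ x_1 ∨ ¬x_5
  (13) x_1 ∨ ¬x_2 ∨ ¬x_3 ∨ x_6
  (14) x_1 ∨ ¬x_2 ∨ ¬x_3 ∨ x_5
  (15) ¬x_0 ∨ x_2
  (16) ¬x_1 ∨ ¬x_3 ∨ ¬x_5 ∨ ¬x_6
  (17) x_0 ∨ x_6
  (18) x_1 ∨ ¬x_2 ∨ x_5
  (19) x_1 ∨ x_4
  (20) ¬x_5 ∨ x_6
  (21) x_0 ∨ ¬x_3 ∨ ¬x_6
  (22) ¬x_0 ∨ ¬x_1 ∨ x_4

Set x_0 = False.
  then (x_0 ∨ x_6) forces x_6 = True.
  then (x_0 ∨ ¬x_3 ∨ ¬x_6) forces x_3 = False.
Try x_1 = False:
  (x_0 ∨ x_1 ∨ x_5) forces x_5 = True.
  clause (x_0 ∨ x_1 ∨ ¬x_5) is falsified — backtrack.
So x_1 = True.
Set x_2 = False.
Set x_4 = True.
Set x_5 = False.
All clauses satisfied.

x_0 = False; x_1 = True; x_2 = False; x_3 = False; x_4 = True; x_5 = False; x_6 = True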